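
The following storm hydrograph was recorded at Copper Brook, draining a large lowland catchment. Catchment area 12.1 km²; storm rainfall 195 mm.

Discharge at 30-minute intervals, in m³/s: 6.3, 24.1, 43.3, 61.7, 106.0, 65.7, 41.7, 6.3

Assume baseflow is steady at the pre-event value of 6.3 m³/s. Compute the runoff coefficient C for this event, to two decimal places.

ΣQ_DR = 304.7 m³/s; V = ΣQ_DR·Δt = 5.485 × 10^5 m³.
Runoff depth d = V / A = 45.33 mm.
C = d / P = 45.33 / 195 = 0.23.

C ≈ 0.23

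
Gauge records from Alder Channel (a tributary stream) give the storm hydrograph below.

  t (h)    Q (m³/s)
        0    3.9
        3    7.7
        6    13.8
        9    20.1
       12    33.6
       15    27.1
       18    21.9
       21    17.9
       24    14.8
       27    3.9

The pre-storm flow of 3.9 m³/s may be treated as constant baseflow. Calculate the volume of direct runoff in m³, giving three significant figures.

Direct-runoff ordinates (Q − Q_b): 0.0, 3.8, 9.9, 16.2, 29.7, 23.2, 18.0, 14.0, 10.9, 0.0 m³/s.
ΣQ_DR = 125.7 m³/s.
With Δt = 3 h = 10800 s, V = ΣQ_DR · Δt = 125.7 × 10800 = 1.36 × 10^6 m³.

V ≈ 1.36 × 10^6 m³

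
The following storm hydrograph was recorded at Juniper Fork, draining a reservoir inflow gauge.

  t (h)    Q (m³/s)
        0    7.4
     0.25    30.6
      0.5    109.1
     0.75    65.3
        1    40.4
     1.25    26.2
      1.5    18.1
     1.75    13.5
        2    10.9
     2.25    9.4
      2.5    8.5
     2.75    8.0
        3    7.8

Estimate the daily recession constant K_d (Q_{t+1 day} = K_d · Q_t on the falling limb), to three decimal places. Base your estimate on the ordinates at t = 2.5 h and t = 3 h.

K_d ≈ 0.016

Between t = 2.5 h and t = 3 h the flow falls from 8.5 to 7.8 m³/s over 2×0.25 h = 0.5 h.
Per-interval ratio K = (7.8/8.5)^(1/2) = 0.9579; K_d = K^(24/0.25) = 0.016.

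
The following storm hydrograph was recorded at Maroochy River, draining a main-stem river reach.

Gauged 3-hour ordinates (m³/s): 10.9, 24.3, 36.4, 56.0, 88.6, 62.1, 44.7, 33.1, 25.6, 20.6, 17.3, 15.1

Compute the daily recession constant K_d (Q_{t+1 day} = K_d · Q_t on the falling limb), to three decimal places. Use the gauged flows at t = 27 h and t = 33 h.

K_d ≈ 0.289

Between t = 27 h and t = 33 h the flow falls from 20.6 to 15.1 m³/s over 2×3 h = 6 h.
Per-interval ratio K = (15.1/20.6)^(1/2) = 0.8562; K_d = K^(24/3) = 0.289.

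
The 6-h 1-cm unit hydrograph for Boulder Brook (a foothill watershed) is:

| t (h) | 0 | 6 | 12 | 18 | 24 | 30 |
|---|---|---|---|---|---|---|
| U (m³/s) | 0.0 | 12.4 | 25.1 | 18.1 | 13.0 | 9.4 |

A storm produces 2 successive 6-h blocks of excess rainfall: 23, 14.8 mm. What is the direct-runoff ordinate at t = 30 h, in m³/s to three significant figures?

By discrete convolution, Q_j = Σ (P_i / 10 mm) · U_{j−i}.
At t = 30 h (j=5): Q = (23/10)·9.4 + (14.8/10)·13.0 = 40.9 m³/s.

Q ≈ 40.9 m³/s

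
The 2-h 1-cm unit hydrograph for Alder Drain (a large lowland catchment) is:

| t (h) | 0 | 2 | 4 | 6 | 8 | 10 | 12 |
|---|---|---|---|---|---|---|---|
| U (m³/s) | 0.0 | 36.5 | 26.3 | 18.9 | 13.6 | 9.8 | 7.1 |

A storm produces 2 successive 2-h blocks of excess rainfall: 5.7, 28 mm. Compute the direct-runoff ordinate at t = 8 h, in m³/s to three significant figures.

Q ≈ 60.7 m³/s

By discrete convolution, Q_j = Σ (P_i / 10 mm) · U_{j−i}.
At t = 8 h (j=4): Q = (5.7/10)·13.6 + (28/10)·18.9 = 60.7 m³/s.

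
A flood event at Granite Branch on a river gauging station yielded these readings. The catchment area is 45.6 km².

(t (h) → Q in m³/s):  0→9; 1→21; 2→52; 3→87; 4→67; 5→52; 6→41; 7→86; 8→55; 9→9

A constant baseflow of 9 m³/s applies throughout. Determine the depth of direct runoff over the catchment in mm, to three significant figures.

d ≈ 30.7 mm

Direct runoff: 0.0, 12.0, 43.0, 78.0, 58.0, 43.0, 32.0, 77.0, 46.0, 0.0 m³/s; ΣQ_DR = 389.0 m³/s.
V = ΣQ_DR · Δt = 389.0 × 3600 s = 1.400 × 10^6 m³.
Over A = 45.6 km², depth = V / A = 30.7 mm.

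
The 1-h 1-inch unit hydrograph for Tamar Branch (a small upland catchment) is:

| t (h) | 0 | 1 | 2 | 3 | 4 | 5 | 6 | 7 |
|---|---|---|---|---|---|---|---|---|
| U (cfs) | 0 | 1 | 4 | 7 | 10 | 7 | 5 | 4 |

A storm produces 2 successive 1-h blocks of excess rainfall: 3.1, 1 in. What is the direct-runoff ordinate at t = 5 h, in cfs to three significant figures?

By discrete convolution, Q_j = Σ (P_i / 1 in) · U_{j−i}.
At t = 5 h (j=5): Q = (3.1/1)·7 + (1/1)·10 = 31.7 cfs.

Q ≈ 31.7 cfs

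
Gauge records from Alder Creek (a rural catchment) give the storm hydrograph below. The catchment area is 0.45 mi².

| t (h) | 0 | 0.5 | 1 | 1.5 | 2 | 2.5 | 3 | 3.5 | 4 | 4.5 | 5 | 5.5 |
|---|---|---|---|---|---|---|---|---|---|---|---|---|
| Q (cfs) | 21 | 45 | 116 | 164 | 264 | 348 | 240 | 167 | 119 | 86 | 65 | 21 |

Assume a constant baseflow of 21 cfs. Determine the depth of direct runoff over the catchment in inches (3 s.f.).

d ≈ 2.42 in

Direct runoff: 0.0, 24.0, 95.0, 143.0, 243.0, 327.0, 219.0, 146.0, 98.0, 65.0, 44.0, 0.0 cfs; ΣQ_DR = 1404 cfs.
V = ΣQ_DR · Δt = 1404 × 1800 s = 2.527 × 10^6 ft³.
Over A = 0.45 mi², depth = V / A = 2.42 in.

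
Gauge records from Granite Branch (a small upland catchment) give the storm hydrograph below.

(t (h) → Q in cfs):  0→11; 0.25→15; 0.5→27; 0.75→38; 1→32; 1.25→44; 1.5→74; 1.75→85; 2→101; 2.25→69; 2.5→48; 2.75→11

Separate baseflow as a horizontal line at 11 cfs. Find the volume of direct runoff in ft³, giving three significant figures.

V ≈ 3.81 × 10^5 ft³

Direct-runoff ordinates (Q − Q_b): 0.0, 4.0, 16.0, 27.0, 21.0, 33.0, 63.0, 74.0, 90.0, 58.0, 37.0, 0.0 cfs.
ΣQ_DR = 423.0 cfs.
With Δt = 0.25 h = 900 s, V = ΣQ_DR · Δt = 423.0 × 900 = 3.81 × 10^5 ft³.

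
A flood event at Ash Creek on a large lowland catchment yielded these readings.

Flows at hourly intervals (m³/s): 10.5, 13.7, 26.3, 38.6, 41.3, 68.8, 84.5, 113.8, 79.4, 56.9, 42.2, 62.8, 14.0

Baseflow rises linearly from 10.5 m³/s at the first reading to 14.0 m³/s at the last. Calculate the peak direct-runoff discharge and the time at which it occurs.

Q_p = 101.26 m³/s at t = 7 h

Subtracting baseflow gives direct-runoff ordinates: 0.00, 2.91, 15.22, 27.23, 29.63, 56.84, 72.25, 101.26, 66.57, 43.77, 28.78, 49.09, 0.00 m³/s.
The maximum is 101.26 m³/s, occurring at the reading for t = 7 h.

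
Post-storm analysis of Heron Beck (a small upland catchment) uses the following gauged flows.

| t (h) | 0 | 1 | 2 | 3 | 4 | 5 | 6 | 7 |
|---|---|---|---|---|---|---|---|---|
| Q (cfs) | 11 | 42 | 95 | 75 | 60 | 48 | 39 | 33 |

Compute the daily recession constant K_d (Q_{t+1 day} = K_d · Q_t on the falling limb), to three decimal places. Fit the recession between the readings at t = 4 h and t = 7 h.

K_d ≈ 0.008

Between t = 4 h and t = 7 h the flow falls from 60 to 33 cfs over 3×1 h = 3 h.
Per-interval ratio K = (33/60)^(1/3) = 0.8193; K_d = K^(24/1) = 0.008.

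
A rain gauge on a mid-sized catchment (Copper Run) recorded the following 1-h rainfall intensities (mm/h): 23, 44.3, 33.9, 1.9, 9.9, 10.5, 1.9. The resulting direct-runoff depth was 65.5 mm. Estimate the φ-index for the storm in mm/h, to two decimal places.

Only the 3 blocks with intensity above φ contribute runoff: 23, 44.3, 33.9 mm/h.
Σ(I−φ)·Δt = d  ⇒  (23+44.3+33.9 − 3φ)·1 = 65.5
φ = (101.2 − 65.5/1) / 3 = 11.90 mm/h.

φ ≈ 11.90 mm/h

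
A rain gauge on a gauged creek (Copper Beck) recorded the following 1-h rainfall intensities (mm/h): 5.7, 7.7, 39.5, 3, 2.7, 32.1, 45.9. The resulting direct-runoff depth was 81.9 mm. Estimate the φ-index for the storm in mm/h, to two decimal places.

φ ≈ 11.87 mm/h

Only the 3 blocks with intensity above φ contribute runoff: 39.5, 32.1, 45.9 mm/h.
Σ(I−φ)·Δt = d  ⇒  (39.5+32.1+45.9 − 3φ)·1 = 81.9
φ = (117.5 − 81.9/1) / 3 = 11.87 mm/h.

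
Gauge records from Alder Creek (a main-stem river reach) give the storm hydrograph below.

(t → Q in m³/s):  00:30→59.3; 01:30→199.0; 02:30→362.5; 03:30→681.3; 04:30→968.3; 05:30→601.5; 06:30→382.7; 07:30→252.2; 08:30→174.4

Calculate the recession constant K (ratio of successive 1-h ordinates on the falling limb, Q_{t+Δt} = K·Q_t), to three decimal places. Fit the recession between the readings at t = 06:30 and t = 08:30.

Using the recession-limb readings at t = 06:30 and t = 08:30: Q falls from 382.7 to 174.4 m³/s over 2 intervals.
K = (Q₂/Q₁)^(1/2) = (174.4/382.7)^(1/2) = 0.675.

K ≈ 0.675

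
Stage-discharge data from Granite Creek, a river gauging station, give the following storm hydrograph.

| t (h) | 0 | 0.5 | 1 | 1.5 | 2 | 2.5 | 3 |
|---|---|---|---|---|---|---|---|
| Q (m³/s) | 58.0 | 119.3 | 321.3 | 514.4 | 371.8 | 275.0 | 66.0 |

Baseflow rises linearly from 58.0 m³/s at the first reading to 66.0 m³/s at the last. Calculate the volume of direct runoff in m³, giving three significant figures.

Direct-runoff ordinates (Q − Q_b): 0.00, 59.97, 260.63, 452.40, 308.47, 210.33, 0.00 m³/s.
ΣQ_DR = 1292 m³/s.
With Δt = 0.5 h = 1800 s, V = ΣQ_DR · Δt = 1292 × 1800 = 2.33 × 10^6 m³.

V ≈ 2.33 × 10^6 m³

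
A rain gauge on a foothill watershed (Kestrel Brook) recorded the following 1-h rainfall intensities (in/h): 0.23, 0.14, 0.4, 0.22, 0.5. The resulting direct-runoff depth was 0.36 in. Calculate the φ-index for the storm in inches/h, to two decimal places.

Only the 2 blocks with intensity above φ contribute runoff: 0.4, 0.5 in/h.
Σ(I−φ)·Δt = d  ⇒  (0.4+0.5 − 2φ)·1 = 0.36
φ = (0.9000 − 0.36/1) / 2 = 0.27 in/h.

φ ≈ 0.27 in/h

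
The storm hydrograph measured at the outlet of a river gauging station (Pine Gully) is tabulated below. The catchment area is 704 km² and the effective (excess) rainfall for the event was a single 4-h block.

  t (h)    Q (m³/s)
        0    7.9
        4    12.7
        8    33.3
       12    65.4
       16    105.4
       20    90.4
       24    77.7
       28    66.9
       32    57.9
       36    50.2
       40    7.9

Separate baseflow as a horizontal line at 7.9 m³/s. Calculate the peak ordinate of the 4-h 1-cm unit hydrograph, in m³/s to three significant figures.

U_p ≈ 97.5 m³/s

Direct runoff: 0.0, 4.8, 25.4, 57.5, 97.5, 82.5, 69.8, 59.0, 50.0, 42.3, 0.0 m³/s; ΣQ_DR = 488.8 m³/s, peak = 97.5 m³/s.
Runoff depth d = ΣQ_DR·Δt / A = 488.8 × 14400 / (704 km²) = 9.998 mm.
The 1-cm UH is the DRH scaled by (10 mm)/d, so U_p = 97.5 × 10/9.998 = 97.5 m³/s.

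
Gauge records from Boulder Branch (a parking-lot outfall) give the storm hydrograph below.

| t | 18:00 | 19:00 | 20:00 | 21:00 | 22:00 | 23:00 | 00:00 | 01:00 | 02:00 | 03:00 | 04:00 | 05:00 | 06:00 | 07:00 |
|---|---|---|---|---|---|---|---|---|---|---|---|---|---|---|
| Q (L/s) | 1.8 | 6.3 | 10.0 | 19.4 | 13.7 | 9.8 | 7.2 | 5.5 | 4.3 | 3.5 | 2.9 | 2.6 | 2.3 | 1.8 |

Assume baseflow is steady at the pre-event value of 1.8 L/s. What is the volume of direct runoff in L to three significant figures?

V ≈ 2.37 × 10^5 L

Direct-runoff ordinates (Q − Q_b): 0.0, 4.5, 8.2, 17.6, 11.9, 8.0, 5.4, 3.7, 2.5, 1.7, 1.1, 0.8, 0.5, 0.0 L/s.
ΣQ_DR = 65.90 L/s.
With Δt = 1 h = 3600 s, V = ΣQ_DR · Δt = 65.90 × 3600 = 2.37 × 10^5 L.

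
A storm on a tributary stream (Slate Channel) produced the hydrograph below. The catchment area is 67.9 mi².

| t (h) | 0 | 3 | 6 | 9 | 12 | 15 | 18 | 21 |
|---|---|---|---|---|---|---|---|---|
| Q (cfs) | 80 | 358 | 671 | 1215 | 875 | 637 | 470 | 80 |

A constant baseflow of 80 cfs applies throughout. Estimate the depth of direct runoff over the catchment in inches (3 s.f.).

d ≈ 0.256 in

Direct runoff: 0.0, 278.0, 591.0, 1135.0, 795.0, 557.0, 390.0, 0.0 cfs; ΣQ_DR = 3746 cfs.
V = ΣQ_DR · Δt = 3746 × 10800 s = 4.046 × 10^7 ft³.
Over A = 67.9 mi², depth = V / A = 0.256 in.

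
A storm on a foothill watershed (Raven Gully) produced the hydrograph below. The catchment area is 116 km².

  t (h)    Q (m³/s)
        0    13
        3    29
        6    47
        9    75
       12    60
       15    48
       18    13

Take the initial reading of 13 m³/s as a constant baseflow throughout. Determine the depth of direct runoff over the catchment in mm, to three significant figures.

Direct runoff: 0.0, 16.0, 34.0, 62.0, 47.0, 35.0, 0.0 m³/s; ΣQ_DR = 194.0 m³/s.
V = ΣQ_DR · Δt = 194.0 × 10800 s = 2.095 × 10^6 m³.
Over A = 116 km², depth = V / A = 18.1 mm.

d ≈ 18.1 mm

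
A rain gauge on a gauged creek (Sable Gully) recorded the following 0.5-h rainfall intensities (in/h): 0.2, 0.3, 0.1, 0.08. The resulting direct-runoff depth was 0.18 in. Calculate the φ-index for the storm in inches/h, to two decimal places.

Only the 3 blocks with intensity above φ contribute runoff: 0.2, 0.3, 0.1 in/h.
Σ(I−φ)·Δt = d  ⇒  (0.2+0.3+0.1 − 3φ)·0.5 = 0.18
φ = (0.6000 − 0.18/0.5) / 3 = 0.08 in/h.

φ ≈ 0.08 in/h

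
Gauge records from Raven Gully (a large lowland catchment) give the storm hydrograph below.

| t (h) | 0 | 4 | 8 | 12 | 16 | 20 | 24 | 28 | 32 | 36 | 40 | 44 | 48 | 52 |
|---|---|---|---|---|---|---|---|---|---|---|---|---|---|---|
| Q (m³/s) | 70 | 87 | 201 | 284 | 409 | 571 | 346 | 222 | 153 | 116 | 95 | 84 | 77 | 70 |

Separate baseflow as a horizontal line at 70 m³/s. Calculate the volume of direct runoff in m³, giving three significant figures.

Direct-runoff ordinates (Q − Q_b): 0.0, 17.0, 131.0, 214.0, 339.0, 501.0, 276.0, 152.0, 83.0, 46.0, 25.0, 14.0, 7.0, 0.0 m³/s.
ΣQ_DR = 1805 m³/s.
With Δt = 4 h = 14400 s, V = ΣQ_DR · Δt = 1805 × 14400 = 2.60 × 10^7 m³.

V ≈ 2.60 × 10^7 m³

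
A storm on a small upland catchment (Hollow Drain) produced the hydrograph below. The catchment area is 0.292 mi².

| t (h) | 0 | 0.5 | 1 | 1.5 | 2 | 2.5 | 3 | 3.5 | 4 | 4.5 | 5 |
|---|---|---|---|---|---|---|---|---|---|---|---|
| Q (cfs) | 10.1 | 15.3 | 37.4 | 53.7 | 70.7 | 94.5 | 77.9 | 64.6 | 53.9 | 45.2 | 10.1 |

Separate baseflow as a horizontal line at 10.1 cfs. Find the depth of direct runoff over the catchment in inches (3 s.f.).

Direct runoff: 0.0, 5.2, 27.3, 43.6, 60.6, 84.4, 67.8, 54.5, 43.8, 35.1, 0.0 cfs; ΣQ_DR = 422.3 cfs.
V = ΣQ_DR · Δt = 422.3 × 1800 s = 7.601 × 10^5 ft³.
Over A = 0.292 mi², depth = V / A = 1.12 in.

d ≈ 1.12 in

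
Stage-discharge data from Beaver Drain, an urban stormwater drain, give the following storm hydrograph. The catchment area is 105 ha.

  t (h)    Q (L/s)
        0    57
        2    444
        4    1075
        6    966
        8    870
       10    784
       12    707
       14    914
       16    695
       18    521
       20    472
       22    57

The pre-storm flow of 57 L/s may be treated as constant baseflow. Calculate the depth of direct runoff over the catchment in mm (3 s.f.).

Direct runoff: 0.0, 387.0, 1018.0, 909.0, 813.0, 727.0, 650.0, 857.0, 638.0, 464.0, 415.0, 0.0 L/s; ΣQ_DR = 6878 L/s.
V = ΣQ_DR · Δt = 6878 × 7200 s = 4.952 × 10^7 L.
Over A = 105 ha, depth = V / A = 47.2 mm.

d ≈ 47.2 mm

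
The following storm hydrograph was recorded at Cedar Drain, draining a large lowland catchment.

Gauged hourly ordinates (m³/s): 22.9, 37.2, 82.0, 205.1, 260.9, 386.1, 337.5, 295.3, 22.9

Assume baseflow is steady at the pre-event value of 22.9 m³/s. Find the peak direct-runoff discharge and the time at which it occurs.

Q_p = 363.2 m³/s at t = 5 h

Subtracting baseflow gives direct-runoff ordinates: 0.0, 14.3, 59.1, 182.2, 238.0, 363.2, 314.6, 272.4, 0.0 m³/s.
The maximum is 363.2 m³/s, occurring at the reading for t = 5 h.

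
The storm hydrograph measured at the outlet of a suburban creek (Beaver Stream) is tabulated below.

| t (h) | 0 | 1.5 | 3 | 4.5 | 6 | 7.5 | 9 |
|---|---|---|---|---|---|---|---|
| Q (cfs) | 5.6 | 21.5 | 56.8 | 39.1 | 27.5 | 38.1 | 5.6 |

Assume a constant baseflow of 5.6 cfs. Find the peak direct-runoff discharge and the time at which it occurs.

Q_p = 51.2 cfs at t = 3 h

Subtracting baseflow gives direct-runoff ordinates: 0.0, 15.9, 51.2, 33.5, 21.9, 32.5, 0.0 cfs.
The maximum is 51.2 cfs, occurring at the reading for t = 3 h.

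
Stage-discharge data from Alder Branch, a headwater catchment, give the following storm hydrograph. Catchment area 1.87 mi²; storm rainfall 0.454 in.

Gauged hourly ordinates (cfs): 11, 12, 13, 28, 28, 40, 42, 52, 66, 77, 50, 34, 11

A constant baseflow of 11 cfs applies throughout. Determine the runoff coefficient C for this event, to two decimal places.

C ≈ 0.59

ΣQ_DR = 321.0 cfs; V = ΣQ_DR·Δt = 1.156 × 10^6 ft³.
Runoff depth d = V / A = 0.2660 in.
C = d / P = 0.2660 / 0.454 = 0.59.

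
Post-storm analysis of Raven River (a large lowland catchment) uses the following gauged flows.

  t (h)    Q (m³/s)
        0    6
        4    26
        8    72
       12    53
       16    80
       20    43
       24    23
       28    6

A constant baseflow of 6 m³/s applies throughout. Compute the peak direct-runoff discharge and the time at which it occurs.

Subtracting baseflow gives direct-runoff ordinates: 0.0, 20.0, 66.0, 47.0, 74.0, 37.0, 17.0, 0.0 m³/s.
The maximum is 74.0 m³/s, occurring at the reading for t = 16 h.

Q_p = 74.0 m³/s at t = 16 h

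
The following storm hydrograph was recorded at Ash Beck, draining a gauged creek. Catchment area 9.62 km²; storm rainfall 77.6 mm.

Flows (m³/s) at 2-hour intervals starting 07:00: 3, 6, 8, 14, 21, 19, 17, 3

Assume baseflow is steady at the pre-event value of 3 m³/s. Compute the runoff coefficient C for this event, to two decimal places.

ΣQ_DR = 67.00 m³/s; V = ΣQ_DR·Δt = 4.824 × 10^5 m³.
Runoff depth d = V / A = 50.15 mm.
C = d / P = 50.15 / 77.6 = 0.65.

C ≈ 0.65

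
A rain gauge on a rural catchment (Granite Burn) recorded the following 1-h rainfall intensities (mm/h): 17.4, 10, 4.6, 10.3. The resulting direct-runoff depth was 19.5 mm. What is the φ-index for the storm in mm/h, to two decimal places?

φ ≈ 6.07 mm/h

Only the 3 blocks with intensity above φ contribute runoff: 17.4, 10, 10.3 mm/h.
Σ(I−φ)·Δt = d  ⇒  (17.4+10+10.3 − 3φ)·1 = 19.5
φ = (37.70 − 19.5/1) / 3 = 6.07 mm/h.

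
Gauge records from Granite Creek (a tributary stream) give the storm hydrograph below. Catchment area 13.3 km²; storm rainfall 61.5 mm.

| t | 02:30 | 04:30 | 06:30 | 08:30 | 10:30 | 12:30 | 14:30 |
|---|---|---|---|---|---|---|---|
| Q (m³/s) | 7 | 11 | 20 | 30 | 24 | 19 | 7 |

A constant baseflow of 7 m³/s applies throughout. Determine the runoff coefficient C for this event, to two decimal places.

C ≈ 0.61

ΣQ_DR = 69.00 m³/s; V = ΣQ_DR·Δt = 4.968 × 10^5 m³.
Runoff depth d = V / A = 37.35 mm.
C = d / P = 37.35 / 61.5 = 0.61.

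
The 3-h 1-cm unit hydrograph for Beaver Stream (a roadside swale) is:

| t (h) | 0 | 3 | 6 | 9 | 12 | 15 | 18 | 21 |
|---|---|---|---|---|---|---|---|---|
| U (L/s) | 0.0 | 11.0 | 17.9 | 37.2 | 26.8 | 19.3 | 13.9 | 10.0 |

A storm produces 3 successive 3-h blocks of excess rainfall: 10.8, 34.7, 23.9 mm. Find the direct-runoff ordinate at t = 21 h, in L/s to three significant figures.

By discrete convolution, Q_j = Σ (P_i / 10 mm) · U_{j−i}.
At t = 21 h (j=7): Q = (10.8/10)·10.0 + (34.7/10)·13.9 + (23.9/10)·19.3 = 105 L/s.

Q ≈ 105 L/s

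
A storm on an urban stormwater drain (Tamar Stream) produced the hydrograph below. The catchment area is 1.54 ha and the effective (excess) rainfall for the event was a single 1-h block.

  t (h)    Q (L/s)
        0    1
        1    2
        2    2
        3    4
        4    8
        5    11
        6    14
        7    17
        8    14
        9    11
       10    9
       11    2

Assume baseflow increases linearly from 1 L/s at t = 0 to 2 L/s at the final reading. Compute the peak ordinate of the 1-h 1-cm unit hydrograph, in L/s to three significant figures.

U_p ≈ 8.54 L/s

Direct runoff: 0.00, 0.91, 0.82, 2.73, 6.64, 9.55, 12.45, 15.36, 12.27, 9.18, 7.09, 0.00 L/s; ΣQ_DR = 77.00 L/s, peak = 15.36 L/s.
Runoff depth d = ΣQ_DR·Δt / A = 77.00 × 3600 / (1.54 ha) = 18.00 mm.
The 1-cm UH is the DRH scaled by (10 mm)/d, so U_p = 15.36 × 10/18.00 = 8.54 L/s.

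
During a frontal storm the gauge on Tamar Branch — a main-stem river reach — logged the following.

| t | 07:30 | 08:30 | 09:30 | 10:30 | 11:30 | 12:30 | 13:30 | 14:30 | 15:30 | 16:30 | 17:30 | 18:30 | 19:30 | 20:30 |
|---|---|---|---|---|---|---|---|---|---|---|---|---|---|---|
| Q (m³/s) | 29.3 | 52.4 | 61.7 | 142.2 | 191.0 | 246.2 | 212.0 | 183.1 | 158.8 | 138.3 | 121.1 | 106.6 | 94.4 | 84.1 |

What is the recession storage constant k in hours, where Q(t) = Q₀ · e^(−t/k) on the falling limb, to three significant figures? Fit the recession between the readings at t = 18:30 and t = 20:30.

k ≈ 8.44 h

On the falling limb, Q drops from 106.6 to 84.1 m³/s between t = 18:30 and t = 20:30 (Δt = 2 h).
k = −Δt / ln(Q₂/Q₁) = −2 / ln(84.1/106.6) = 8.44 h.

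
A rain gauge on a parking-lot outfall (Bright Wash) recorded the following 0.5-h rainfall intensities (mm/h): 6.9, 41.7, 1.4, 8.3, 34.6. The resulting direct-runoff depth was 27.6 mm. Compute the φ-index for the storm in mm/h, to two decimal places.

Only the 2 blocks with intensity above φ contribute runoff: 41.7, 34.6 mm/h.
Σ(I−φ)·Δt = d  ⇒  (41.7+34.6 − 2φ)·0.5 = 27.6
φ = (76.30 − 27.6/0.5) / 2 = 10.55 mm/h.

φ ≈ 10.55 mm/h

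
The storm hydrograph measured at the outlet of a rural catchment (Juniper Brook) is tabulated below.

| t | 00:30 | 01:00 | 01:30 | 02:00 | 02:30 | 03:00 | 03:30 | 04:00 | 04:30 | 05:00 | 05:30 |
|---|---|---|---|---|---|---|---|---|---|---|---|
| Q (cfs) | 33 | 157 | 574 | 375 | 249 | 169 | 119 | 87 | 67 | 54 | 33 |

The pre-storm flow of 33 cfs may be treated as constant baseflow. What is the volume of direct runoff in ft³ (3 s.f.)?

V ≈ 2.80 × 10^6 ft³

Direct-runoff ordinates (Q − Q_b): 0.0, 124.0, 541.0, 342.0, 216.0, 136.0, 86.0, 54.0, 34.0, 21.0, 0.0 cfs.
ΣQ_DR = 1554 cfs.
With Δt = 0.5 h = 1800 s, V = ΣQ_DR · Δt = 1554 × 1800 = 2.80 × 10^6 ft³.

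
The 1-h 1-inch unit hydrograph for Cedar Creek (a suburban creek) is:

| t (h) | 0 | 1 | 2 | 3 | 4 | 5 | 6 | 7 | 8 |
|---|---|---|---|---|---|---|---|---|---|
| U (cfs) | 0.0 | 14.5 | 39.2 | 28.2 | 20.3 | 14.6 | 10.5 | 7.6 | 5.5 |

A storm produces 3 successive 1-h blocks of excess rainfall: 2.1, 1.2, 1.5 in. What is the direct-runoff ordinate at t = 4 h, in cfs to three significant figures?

By discrete convolution, Q_j = Σ (P_i / 1 in) · U_{j−i}.
At t = 4 h (j=4): Q = (2.1/1)·20.3 + (1.2/1)·28.2 + (1.5/1)·39.2 = 135 cfs.

Q ≈ 135 cfs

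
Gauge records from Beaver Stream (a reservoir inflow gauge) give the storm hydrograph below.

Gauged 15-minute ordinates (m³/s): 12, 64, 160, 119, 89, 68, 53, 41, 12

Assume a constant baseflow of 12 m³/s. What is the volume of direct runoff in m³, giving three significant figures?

Direct-runoff ordinates (Q − Q_b): 0.0, 52.0, 148.0, 107.0, 77.0, 56.0, 41.0, 29.0, 0.0 m³/s.
ΣQ_DR = 510.0 m³/s.
With Δt = 0.25 h = 900 s, V = ΣQ_DR · Δt = 510.0 × 900 = 4.59 × 10^5 m³.

V ≈ 4.59 × 10^5 m³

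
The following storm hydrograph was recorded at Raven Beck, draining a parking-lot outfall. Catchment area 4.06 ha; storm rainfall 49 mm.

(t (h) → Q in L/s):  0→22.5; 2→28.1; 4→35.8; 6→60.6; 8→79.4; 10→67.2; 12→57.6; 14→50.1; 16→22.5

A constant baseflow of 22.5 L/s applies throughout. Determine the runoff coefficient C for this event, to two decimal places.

ΣQ_DR = 221.3 L/s; V = ΣQ_DR·Δt = 1.593 × 10^6 L.
Runoff depth d = V / A = 39.25 mm.
C = d / P = 39.25 / 49 = 0.80.

C ≈ 0.80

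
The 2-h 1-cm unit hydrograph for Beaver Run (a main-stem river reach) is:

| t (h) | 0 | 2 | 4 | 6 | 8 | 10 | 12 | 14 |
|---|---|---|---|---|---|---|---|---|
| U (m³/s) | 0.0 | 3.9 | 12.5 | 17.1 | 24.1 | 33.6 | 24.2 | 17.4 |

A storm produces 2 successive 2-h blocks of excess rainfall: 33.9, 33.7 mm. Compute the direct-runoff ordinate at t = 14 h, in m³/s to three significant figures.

Q ≈ 141 m³/s

By discrete convolution, Q_j = Σ (P_i / 10 mm) · U_{j−i}.
At t = 14 h (j=7): Q = (33.9/10)·17.4 + (33.7/10)·24.2 = 141 m³/s.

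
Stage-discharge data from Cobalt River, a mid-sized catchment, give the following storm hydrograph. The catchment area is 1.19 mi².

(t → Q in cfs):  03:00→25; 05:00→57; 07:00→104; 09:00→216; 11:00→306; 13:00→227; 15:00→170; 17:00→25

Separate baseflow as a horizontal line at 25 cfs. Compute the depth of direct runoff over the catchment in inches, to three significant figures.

d ≈ 2.42 in

Direct runoff: 0.0, 32.0, 79.0, 191.0, 281.0, 202.0, 145.0, 0.0 cfs; ΣQ_DR = 930.0 cfs.
V = ΣQ_DR · Δt = 930.0 × 7200 s = 6.696 × 10^6 ft³.
Over A = 1.19 mi², depth = V / A = 2.42 in.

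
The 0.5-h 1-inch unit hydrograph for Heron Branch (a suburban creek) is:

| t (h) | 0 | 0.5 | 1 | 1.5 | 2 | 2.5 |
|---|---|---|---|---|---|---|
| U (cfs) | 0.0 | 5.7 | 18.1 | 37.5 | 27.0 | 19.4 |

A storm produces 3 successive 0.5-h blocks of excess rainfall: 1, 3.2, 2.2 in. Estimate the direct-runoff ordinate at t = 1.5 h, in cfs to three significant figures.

Q ≈ 108 cfs

By discrete convolution, Q_j = Σ (P_i / 1 in) · U_{j−i}.
At t = 1.5 h (j=3): Q = (1/1)·37.5 + (3.2/1)·18.1 + (2.2/1)·5.7 = 108 cfs.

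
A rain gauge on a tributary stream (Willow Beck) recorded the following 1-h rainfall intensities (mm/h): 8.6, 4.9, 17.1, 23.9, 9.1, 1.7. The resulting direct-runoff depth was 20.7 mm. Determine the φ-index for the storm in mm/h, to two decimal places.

Only the 2 blocks with intensity above φ contribute runoff: 17.1, 23.9 mm/h.
Σ(I−φ)·Δt = d  ⇒  (17.1+23.9 − 2φ)·1 = 20.7
φ = (41.00 − 20.7/1) / 2 = 10.15 mm/h.

φ ≈ 10.15 mm/h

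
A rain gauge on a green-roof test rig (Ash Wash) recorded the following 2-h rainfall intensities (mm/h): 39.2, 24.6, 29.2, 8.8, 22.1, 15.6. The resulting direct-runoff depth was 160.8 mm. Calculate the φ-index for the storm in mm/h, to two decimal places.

φ ≈ 10.06 mm/h

Only the 5 blocks with intensity above φ contribute runoff: 39.2, 24.6, 29.2, 22.1, 15.6 mm/h.
Σ(I−φ)·Δt = d  ⇒  (39.2+24.6+29.2+22.1+15.6 − 5φ)·2 = 160.8
φ = (130.7 − 160.8/2) / 5 = 10.06 mm/h.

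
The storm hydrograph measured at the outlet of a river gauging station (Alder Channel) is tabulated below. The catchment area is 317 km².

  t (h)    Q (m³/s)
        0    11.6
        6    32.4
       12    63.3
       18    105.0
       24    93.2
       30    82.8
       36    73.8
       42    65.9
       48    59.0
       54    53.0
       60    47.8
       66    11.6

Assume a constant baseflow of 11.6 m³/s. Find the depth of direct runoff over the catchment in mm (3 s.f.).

d ≈ 38.2 mm

Direct runoff: 0.0, 20.8, 51.7, 93.4, 81.6, 71.2, 62.2, 54.3, 47.4, 41.4, 36.2, 0.0 m³/s; ΣQ_DR = 560.2 m³/s.
V = ΣQ_DR · Δt = 560.2 × 21600 s = 1.210 × 10^7 m³.
Over A = 317 km², depth = V / A = 38.2 mm.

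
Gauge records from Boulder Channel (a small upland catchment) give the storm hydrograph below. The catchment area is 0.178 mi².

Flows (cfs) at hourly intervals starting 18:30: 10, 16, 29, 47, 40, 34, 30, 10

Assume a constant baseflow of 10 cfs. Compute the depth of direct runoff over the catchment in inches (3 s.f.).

Direct runoff: 0.0, 6.0, 19.0, 37.0, 30.0, 24.0, 20.0, 0.0 cfs; ΣQ_DR = 136.0 cfs.
V = ΣQ_DR · Δt = 136.0 × 3600 s = 4.896 × 10^5 ft³.
Over A = 0.178 mi², depth = V / A = 1.18 in.

d ≈ 1.18 in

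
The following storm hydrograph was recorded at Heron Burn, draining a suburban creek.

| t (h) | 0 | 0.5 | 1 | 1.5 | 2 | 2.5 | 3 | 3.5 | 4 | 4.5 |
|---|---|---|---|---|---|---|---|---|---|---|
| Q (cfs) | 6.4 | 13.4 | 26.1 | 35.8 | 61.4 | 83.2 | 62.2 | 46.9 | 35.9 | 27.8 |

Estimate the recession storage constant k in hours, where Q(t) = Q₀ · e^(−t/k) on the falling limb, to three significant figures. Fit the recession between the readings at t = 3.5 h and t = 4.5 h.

On the falling limb, Q drops from 46.9 to 27.8 cfs between t = 3.5 h and t = 4.5 h (Δt = 1 h).
k = −Δt / ln(Q₂/Q₁) = −1 / ln(27.8/46.9) = 1.91 h.

k ≈ 1.91 h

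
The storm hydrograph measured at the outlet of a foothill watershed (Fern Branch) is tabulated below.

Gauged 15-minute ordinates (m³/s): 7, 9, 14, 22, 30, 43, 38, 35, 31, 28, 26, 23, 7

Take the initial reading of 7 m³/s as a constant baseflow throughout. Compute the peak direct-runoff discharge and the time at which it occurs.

Q_p = 36.0 m³/s at t = 1.25 h

Subtracting baseflow gives direct-runoff ordinates: 0.0, 2.0, 7.0, 15.0, 23.0, 36.0, 31.0, 28.0, 24.0, 21.0, 19.0, 16.0, 0.0 m³/s.
The maximum is 36.0 m³/s, occurring at the reading for t = 1.25 h.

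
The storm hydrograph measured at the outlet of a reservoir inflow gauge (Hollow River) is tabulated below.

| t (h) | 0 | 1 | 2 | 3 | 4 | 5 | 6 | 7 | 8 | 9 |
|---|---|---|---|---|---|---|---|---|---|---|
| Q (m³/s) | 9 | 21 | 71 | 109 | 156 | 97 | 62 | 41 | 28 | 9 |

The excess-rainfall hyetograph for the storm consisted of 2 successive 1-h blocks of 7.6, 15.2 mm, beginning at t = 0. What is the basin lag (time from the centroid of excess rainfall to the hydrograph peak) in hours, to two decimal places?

t_L ≈ 2.83 h

Centroid of excess rainfall: t_c = Σ P_i·t̄_i / ΣP_i = 1.1667 h (block centres at 0.5, 1.5 h).
Hydrograph peak occurs at t = 4 h, so basin lag t_L = 4 − 1.1667 = 2.83 h.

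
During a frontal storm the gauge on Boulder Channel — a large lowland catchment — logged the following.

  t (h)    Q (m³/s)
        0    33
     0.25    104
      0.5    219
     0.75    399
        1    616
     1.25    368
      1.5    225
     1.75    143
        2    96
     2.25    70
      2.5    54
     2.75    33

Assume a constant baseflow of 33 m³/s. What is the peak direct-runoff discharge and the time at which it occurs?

Subtracting baseflow gives direct-runoff ordinates: 0.0, 71.0, 186.0, 366.0, 583.0, 335.0, 192.0, 110.0, 63.0, 37.0, 21.0, 0.0 m³/s.
The maximum is 583.0 m³/s, occurring at the reading for t = 1 h.

Q_p = 583.0 m³/s at t = 1 h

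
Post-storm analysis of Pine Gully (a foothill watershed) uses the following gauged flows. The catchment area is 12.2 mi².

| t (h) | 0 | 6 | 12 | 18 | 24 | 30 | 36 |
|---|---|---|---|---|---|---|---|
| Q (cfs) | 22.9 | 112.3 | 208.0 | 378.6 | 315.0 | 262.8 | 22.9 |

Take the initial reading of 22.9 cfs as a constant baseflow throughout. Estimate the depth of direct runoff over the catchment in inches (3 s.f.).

Direct runoff: 0.0, 89.4, 185.1, 355.7, 292.1, 239.9, 0.0 cfs; ΣQ_DR = 1162 cfs.
V = ΣQ_DR · Δt = 1162 × 21600 s = 2.510 × 10^7 ft³.
Over A = 12.2 mi², depth = V / A = 0.886 in.

d ≈ 0.886 in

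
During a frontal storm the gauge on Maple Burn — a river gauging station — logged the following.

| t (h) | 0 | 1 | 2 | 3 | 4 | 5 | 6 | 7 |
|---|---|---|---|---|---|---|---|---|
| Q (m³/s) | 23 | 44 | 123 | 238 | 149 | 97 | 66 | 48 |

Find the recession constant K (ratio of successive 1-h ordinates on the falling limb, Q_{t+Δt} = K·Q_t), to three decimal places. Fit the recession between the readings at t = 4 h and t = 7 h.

Using the recession-limb readings at t = 4 h and t = 7 h: Q falls from 149 to 48 m³/s over 3 intervals.
K = (Q₂/Q₁)^(1/3) = (48/149)^(1/3) = 0.686.

K ≈ 0.686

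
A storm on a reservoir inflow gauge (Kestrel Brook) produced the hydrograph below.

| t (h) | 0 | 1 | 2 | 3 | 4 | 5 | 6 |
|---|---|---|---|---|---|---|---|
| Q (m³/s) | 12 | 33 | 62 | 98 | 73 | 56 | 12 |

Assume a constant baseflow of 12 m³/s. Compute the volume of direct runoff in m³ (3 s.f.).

V ≈ 9.43 × 10^5 m³

Direct-runoff ordinates (Q − Q_b): 0.0, 21.0, 50.0, 86.0, 61.0, 44.0, 0.0 m³/s.
ΣQ_DR = 262.0 m³/s.
With Δt = 1 h = 3600 s, V = ΣQ_DR · Δt = 262.0 × 3600 = 9.43 × 10^5 m³.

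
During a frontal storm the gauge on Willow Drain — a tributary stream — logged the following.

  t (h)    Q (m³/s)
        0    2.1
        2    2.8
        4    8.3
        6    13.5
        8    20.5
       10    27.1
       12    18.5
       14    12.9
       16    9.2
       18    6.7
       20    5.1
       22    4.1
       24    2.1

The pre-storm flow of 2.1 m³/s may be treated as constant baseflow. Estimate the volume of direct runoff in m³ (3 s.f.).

V ≈ 7.60 × 10^5 m³

Direct-runoff ordinates (Q − Q_b): 0.0, 0.7, 6.2, 11.4, 18.4, 25.0, 16.4, 10.8, 7.1, 4.6, 3.0, 2.0, 0.0 m³/s.
ΣQ_DR = 105.6 m³/s.
With Δt = 2 h = 7200 s, V = ΣQ_DR · Δt = 105.6 × 7200 = 7.60 × 10^5 m³.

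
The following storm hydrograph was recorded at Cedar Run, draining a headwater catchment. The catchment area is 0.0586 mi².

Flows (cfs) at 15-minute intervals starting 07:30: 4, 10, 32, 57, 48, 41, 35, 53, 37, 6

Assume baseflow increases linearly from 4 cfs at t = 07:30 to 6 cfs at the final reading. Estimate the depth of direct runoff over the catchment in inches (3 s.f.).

d ≈ 1.80 in

Direct runoff: 0.00, 5.78, 27.56, 52.33, 43.11, 35.89, 29.67, 47.44, 31.22, 0.00 cfs; ΣQ_DR = 273.0 cfs.
V = ΣQ_DR · Δt = 273.0 × 900 s = 2.457 × 10^5 ft³.
Over A = 0.0586 mi², depth = V / A = 1.80 in.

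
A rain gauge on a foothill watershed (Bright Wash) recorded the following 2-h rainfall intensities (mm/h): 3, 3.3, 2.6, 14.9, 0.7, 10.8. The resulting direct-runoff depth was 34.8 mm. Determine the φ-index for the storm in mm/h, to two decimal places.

φ ≈ 4.15 mm/h

Only the 2 blocks with intensity above φ contribute runoff: 14.9, 10.8 mm/h.
Σ(I−φ)·Δt = d  ⇒  (14.9+10.8 − 2φ)·2 = 34.8
φ = (25.70 − 34.8/2) / 2 = 4.15 mm/h.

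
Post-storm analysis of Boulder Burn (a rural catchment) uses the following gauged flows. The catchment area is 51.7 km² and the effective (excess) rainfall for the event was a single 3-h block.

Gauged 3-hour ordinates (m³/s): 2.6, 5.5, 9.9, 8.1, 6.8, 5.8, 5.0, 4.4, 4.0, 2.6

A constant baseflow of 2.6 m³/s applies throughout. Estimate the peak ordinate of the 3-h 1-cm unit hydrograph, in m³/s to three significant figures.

U_p ≈ 12.2 m³/s

Direct runoff: 0.0, 2.9, 7.3, 5.5, 4.2, 3.2, 2.4, 1.8, 1.4, 0.0 m³/s; ΣQ_DR = 28.70 m³/s, peak = 7.3 m³/s.
Runoff depth d = ΣQ_DR·Δt / A = 28.70 × 10800 / (51.7 km²) = 5.995 mm.
The 1-cm UH is the DRH scaled by (10 mm)/d, so U_p = 7.3 × 10/5.995 = 12.2 m³/s.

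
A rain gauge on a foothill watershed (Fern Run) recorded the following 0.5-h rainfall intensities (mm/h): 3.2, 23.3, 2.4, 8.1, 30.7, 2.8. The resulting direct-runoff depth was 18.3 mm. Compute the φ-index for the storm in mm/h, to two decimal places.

φ ≈ 8.70 mm/h

Only the 2 blocks with intensity above φ contribute runoff: 23.3, 30.7 mm/h.
Σ(I−φ)·Δt = d  ⇒  (23.3+30.7 − 2φ)·0.5 = 18.3
φ = (54.00 − 18.3/0.5) / 2 = 8.70 mm/h.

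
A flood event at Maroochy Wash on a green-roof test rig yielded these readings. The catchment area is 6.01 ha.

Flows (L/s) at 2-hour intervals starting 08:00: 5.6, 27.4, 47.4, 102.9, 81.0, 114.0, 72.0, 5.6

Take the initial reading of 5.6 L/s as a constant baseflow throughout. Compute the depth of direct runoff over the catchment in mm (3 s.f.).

d ≈ 49.2 mm

Direct runoff: 0.0, 21.8, 41.8, 97.3, 75.4, 108.4, 66.4, 0.0 L/s; ΣQ_DR = 411.1 L/s.
V = ΣQ_DR · Δt = 411.1 × 7200 s = 2.960 × 10^6 L.
Over A = 6.01 ha, depth = V / A = 49.2 mm.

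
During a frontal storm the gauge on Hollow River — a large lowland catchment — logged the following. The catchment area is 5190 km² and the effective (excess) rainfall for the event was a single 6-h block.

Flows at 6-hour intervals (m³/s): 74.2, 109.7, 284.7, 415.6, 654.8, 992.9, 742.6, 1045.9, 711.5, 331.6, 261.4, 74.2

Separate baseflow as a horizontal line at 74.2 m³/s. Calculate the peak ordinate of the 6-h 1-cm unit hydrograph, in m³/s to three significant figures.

Direct runoff: 0.0, 35.5, 210.5, 341.4, 580.6, 918.7, 668.4, 971.7, 637.3, 257.4, 187.2, 0.0 m³/s; ΣQ_DR = 4809 m³/s, peak = 971.7 m³/s.
Runoff depth d = ΣQ_DR·Δt / A = 4809 × 21600 / (5190 km²) = 20.01 mm.
The 1-cm UH is the DRH scaled by (10 mm)/d, so U_p = 971.7 × 10/20.01 = 486 m³/s.

U_p ≈ 486 m³/s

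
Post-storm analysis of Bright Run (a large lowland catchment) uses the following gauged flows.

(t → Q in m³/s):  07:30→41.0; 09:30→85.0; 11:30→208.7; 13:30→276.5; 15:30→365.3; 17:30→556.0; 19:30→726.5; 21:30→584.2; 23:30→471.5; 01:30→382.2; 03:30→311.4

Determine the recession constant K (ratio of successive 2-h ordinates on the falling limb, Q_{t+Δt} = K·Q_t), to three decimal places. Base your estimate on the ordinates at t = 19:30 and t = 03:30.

K ≈ 0.809

Using the recession-limb readings at t = 19:30 and t = 03:30: Q falls from 726.5 to 311.4 m³/s over 4 intervals.
K = (Q₂/Q₁)^(1/4) = (311.4/726.5)^(1/4) = 0.809.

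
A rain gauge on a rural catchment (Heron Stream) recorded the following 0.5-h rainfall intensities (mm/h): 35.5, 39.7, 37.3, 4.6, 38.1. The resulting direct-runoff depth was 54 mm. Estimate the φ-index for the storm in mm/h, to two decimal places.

Only the 4 blocks with intensity above φ contribute runoff: 35.5, 39.7, 37.3, 38.1 mm/h.
Σ(I−φ)·Δt = d  ⇒  (35.5+39.7+37.3+38.1 − 4φ)·0.5 = 54
φ = (150.6 − 54/0.5) / 4 = 10.65 mm/h.

φ ≈ 10.65 mm/h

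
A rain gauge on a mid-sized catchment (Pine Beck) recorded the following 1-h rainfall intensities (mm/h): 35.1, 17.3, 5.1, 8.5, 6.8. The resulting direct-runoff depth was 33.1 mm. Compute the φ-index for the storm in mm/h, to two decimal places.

Only the 2 blocks with intensity above φ contribute runoff: 35.1, 17.3 mm/h.
Σ(I−φ)·Δt = d  ⇒  (35.1+17.3 − 2φ)·1 = 33.1
φ = (52.40 − 33.1/1) / 2 = 9.65 mm/h.

φ ≈ 9.65 mm/h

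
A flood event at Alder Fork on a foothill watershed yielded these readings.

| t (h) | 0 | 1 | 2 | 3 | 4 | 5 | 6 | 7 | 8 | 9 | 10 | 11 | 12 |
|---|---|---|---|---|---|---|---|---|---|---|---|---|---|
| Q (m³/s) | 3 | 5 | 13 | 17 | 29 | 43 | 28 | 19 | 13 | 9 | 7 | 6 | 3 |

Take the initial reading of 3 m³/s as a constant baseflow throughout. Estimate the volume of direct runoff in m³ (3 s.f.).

Direct-runoff ordinates (Q − Q_b): 0.0, 2.0, 10.0, 14.0, 26.0, 40.0, 25.0, 16.0, 10.0, 6.0, 4.0, 3.0, 0.0 m³/s.
ΣQ_DR = 156.0 m³/s.
With Δt = 1 h = 3600 s, V = ΣQ_DR · Δt = 156.0 × 3600 = 5.62 × 10^5 m³.

V ≈ 5.62 × 10^5 m³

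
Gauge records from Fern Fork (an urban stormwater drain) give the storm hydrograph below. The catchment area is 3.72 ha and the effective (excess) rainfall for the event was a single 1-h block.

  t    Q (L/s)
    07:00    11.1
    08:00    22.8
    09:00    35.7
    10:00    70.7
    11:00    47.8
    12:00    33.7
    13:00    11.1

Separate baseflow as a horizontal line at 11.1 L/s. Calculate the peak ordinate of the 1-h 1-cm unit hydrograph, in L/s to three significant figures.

Direct runoff: 0.0, 11.7, 24.6, 59.6, 36.7, 22.6, 0.0 L/s; ΣQ_DR = 155.2 L/s, peak = 59.6 L/s.
Runoff depth d = ΣQ_DR·Δt / A = 155.2 × 3600 / (3.72 ha) = 15.02 mm.
The 1-cm UH is the DRH scaled by (10 mm)/d, so U_p = 59.6 × 10/15.02 = 39.7 L/s.

U_p ≈ 39.7 L/s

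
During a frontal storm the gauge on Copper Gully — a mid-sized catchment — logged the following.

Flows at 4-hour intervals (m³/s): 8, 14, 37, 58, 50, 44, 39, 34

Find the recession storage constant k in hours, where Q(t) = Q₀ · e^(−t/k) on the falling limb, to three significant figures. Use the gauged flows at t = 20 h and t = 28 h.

k ≈ 31.0 h

On the falling limb, Q drops from 44 to 34 m³/s between t = 20 h and t = 28 h (Δt = 8 h).
k = −Δt / ln(Q₂/Q₁) = −8 / ln(34/44) = 31.0 h.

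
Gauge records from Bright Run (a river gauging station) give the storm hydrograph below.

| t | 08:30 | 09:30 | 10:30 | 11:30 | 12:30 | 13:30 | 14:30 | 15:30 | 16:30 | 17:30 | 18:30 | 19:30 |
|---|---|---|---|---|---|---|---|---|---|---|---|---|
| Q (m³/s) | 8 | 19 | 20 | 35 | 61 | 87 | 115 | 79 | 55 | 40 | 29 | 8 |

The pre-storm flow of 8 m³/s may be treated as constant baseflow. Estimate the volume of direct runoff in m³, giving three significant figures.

Direct-runoff ordinates (Q − Q_b): 0.0, 11.0, 12.0, 27.0, 53.0, 79.0, 107.0, 71.0, 47.0, 32.0, 21.0, 0.0 m³/s.
ΣQ_DR = 460.0 m³/s.
With Δt = 1 h = 3600 s, V = ΣQ_DR · Δt = 460.0 × 3600 = 1.66 × 10^6 m³.

V ≈ 1.66 × 10^6 m³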